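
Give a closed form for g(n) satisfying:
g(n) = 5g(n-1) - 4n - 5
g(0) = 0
First-order linear with linear forcing.
Homogeneous solution: g_h(n) = A·(5)^n.
Try particular g_p(n) = pn + q. Substituting:
  pn + q = 5(p(n-1) + q) - 4n - 5.
Matching the n-coefficient: p = 5p - 4 ⇒ p = 1.
Matching constants: q = -5p + 5q - 5 ⇒ q = \frac{5}{2}.
General: g(n) = A·(5)^n + n + \frac{5}{2}.
Apply g(0) = 0: A + \frac{5}{2} = 0 ⇒ A = - \frac{5}{2}.
So g(n) = - \frac{5 \cdot 5^{n}}{2} + n + \frac{5}{2}.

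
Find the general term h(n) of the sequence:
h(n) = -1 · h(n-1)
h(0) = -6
Pure geometric recurrence with ratio -1.
By induction h(n) = h(0) · (-1)^n = - 6 \left(-1\right)^{n}.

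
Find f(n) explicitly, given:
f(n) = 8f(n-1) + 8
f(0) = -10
First-order linear non-homogeneous.
Homogeneous solution: f_h(n) = A·(8)^n.
Try constant particular solution f_p = K: K = 8K + 8 ⇒ K = - \frac{8}{7}.
General: f(n) = A·(8)^n - \frac{8}{7}.
Apply f(0) = -10: A - \frac{8}{7} = -10 ⇒ A = - \frac{62}{7}.
So f(n) = - \frac{62 \cdot 8^{n}}{7} - \frac{8}{7}.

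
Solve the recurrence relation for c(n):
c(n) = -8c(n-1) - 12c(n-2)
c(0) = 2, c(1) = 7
Characteristic equation: x² + 8x + 12 = 0, which factors as (x - (-2))(x - (-6)) = 0.
Roots r₁ = -2, r₂ = -6 (distinct).
General solution: c(n) = A·(-2)^n + B·(-6)^n.
From c(0) = 2: A + B = 2.
From c(1) = 7: -2A - 6B = 7.
Solving: A = \frac{19}{4}, B = - \frac{11}{4}.
So c(n) = \frac{19 \left(-2\right)^{n}}{4} - \frac{11 \left(-6\right)^{n}}{4}.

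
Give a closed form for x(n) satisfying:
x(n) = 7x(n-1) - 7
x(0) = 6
First-order linear non-homogeneous.
Homogeneous solution: x_h(n) = A·(7)^n.
Try constant particular solution x_p = K: K = 7K - 7 ⇒ K = \frac{7}{6}.
General: x(n) = A·(7)^n + \frac{7}{6}.
Apply x(0) = 6: A + \frac{7}{6} = 6 ⇒ A = \frac{29}{6}.
So x(n) = \frac{29 \cdot 7^{n}}{6} + \frac{7}{6}.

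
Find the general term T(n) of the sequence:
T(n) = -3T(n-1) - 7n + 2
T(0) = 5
First-order linear with linear forcing.
Homogeneous solution: T_h(n) = A·(-3)^n.
Try particular T_p(n) = pn + q. Substituting:
  pn + q = -3(p(n-1) + q) - 7n + 2.
Matching the n-coefficient: p = -3p - 7 ⇒ p = - \frac{7}{4}.
Matching constants: q = 3p - 3q + 2 ⇒ q = - \frac{13}{16}.
General: T(n) = A·(-3)^n - \frac{7 n}{4} - \frac{13}{16}.
Apply T(0) = 5: A - \frac{13}{16} = 5 ⇒ A = \frac{93}{16}.
So T(n) = \frac{93 \left(-3\right)^{n}}{16} - \frac{7 n}{4} - \frac{13}{16}.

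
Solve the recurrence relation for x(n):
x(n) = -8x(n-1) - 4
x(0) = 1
First-order linear non-homogeneous.
Homogeneous solution: x_h(n) = A·(-8)^n.
Try constant particular solution x_p = K: K = -8K - 4 ⇒ K = - \frac{4}{9}.
General: x(n) = A·(-8)^n - \frac{4}{9}.
Apply x(0) = 1: A - \frac{4}{9} = 1 ⇒ A = \frac{13}{9}.
So x(n) = \frac{13 \left(-8\right)^{n}}{9} - \frac{4}{9}.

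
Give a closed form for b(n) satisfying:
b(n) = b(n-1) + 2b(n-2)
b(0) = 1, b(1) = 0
Characteristic equation: x² - x - 2 = 0, which factors as (x - (-1))(x - (2)) = 0.
Roots r₁ = -1, r₂ = 2 (distinct).
General solution: b(n) = A·(-1)^n + B·(2)^n.
From b(0) = 1: A + B = 1.
From b(1) = 0: -A + 2B = 0.
Solving: A = \frac{2}{3}, B = \frac{1}{3}.
So b(n) = \frac{2 \left(-1\right)^{n}}{3} + \frac{2^{n}}{3}.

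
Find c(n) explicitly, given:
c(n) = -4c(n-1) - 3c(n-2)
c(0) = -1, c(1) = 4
Characteristic equation: x² + 4x + 3 = 0, which factors as (x - (-3))(x - (-1)) = 0.
Roots r₁ = -3, r₂ = -1 (distinct).
General solution: c(n) = A·(-3)^n + B·(-1)^n.
From c(0) = -1: A + B = -1.
From c(1) = 4: -3A - B = 4.
Solving: A = - \frac{3}{2}, B = \frac{1}{2}.
So c(n) = \frac{\left(-1\right)^{n}}{2} - \frac{3 \left(-3\right)^{n}}{2}.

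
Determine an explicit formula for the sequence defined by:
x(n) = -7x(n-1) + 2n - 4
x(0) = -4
First-order linear with linear forcing.
Homogeneous solution: x_h(n) = A·(-7)^n.
Try particular x_p(n) = pn + q. Substituting:
  pn + q = -7(p(n-1) + q) + 2n - 4.
Matching the n-coefficient: p = -7p + 2 ⇒ p = \frac{1}{4}.
Matching constants: q = 7p - 7q - 4 ⇒ q = - \frac{9}{32}.
General: x(n) = A·(-7)^n + \frac{n}{4} - \frac{9}{32}.
Apply x(0) = -4: A - \frac{9}{32} = -4 ⇒ A = - \frac{119}{32}.
So x(n) = - \frac{119 \left(-7\right)^{n}}{32} + \frac{n}{4} - \frac{9}{32}.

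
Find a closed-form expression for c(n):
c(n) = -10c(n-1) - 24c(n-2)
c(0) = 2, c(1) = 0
Characteristic equation: x² + 10x + 24 = 0, which factors as (x - (-6))(x - (-4)) = 0.
Roots r₁ = -6, r₂ = -4 (distinct).
General solution: c(n) = A·(-6)^n + B·(-4)^n.
From c(0) = 2: A + B = 2.
From c(1) = 0: -6A - 4B = 0.
Solving: A = -4, B = 6.
So c(n) = 6 \left(-4\right)^{n} - 4 \left(-6\right)^{n}.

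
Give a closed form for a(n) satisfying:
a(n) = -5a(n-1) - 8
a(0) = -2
First-order linear non-homogeneous.
Homogeneous solution: a_h(n) = A·(-5)^n.
Try constant particular solution a_p = K: K = -5K - 8 ⇒ K = - \frac{4}{3}.
General: a(n) = A·(-5)^n - \frac{4}{3}.
Apply a(0) = -2: A - \frac{4}{3} = -2 ⇒ A = - \frac{2}{3}.
So a(n) = - \frac{2 \left(-5\right)^{n}}{3} - \frac{4}{3}.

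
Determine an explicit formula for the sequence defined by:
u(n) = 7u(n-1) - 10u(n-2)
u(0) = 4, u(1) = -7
Characteristic equation: x² - 7x + 10 = 0, which factors as (x - (5))(x - (2)) = 0.
Roots r₁ = 5, r₂ = 2 (distinct).
General solution: u(n) = A·(5)^n + B·(2)^n.
From u(0) = 4: A + B = 4.
From u(1) = -7: 5A + 2B = -7.
Solving: A = -5, B = 9.
So u(n) = 9 \cdot 2^{n} - 5 \cdot 5^{n}.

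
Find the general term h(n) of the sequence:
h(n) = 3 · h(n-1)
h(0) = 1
Pure geometric recurrence with ratio 3.
By induction h(n) = h(0) · (3)^n = 3^{n}.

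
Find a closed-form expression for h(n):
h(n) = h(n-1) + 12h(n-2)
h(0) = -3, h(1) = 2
Characteristic equation: x² - x - 12 = 0, which factors as (x - (-3))(x - (4)) = 0.
Roots r₁ = -3, r₂ = 4 (distinct).
General solution: h(n) = A·(-3)^n + B·(4)^n.
From h(0) = -3: A + B = -3.
From h(1) = 2: -3A + 4B = 2.
Solving: A = -2, B = -1.
So h(n) = - 2 \left(-3\right)^{n} - 4^{n}.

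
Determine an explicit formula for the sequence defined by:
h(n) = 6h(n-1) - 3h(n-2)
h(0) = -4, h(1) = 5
Characteristic equation: x² - 6x + 3 = 0.
Discriminant Δ = (6)² + 4·(-3) = 24.
Roots r₁,₂ = (6 ± √24)/2, so r₁ = \sqrt{6} + 3, r₂ = 3 - \sqrt{6}.
General solution: h(n) = A·r₁^n + B·r₂^n.
From the initial conditions, A + B = -4 and r₁A + r₂B = 5.
Since r₁ - r₂ = √24: A = (5 - (-4)r₂)/√24 = -2 + \frac{17 \sqrt{6}}{12}, and B = -4 - A = - \frac{17 \sqrt{6}}{12} - 2.
So h(n) = \left(-2 + \frac{17 \sqrt{6}}{12}\right)\left(\sqrt{6} + 3\right)^n + \left(- \frac{17 \sqrt{6}}{12} - 2\right)\left(3 - \sqrt{6}\right)^n.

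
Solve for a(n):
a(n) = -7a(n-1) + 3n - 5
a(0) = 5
First-order linear with linear forcing.
Homogeneous solution: a_h(n) = A·(-7)^n.
Try particular a_p(n) = pn + q. Substituting:
  pn + q = -7(p(n-1) + q) + 3n - 5.
Matching the n-coefficient: p = -7p + 3 ⇒ p = \frac{3}{8}.
Matching constants: q = 7p - 7q - 5 ⇒ q = - \frac{19}{64}.
General: a(n) = A·(-7)^n + \frac{3 n}{8} - \frac{19}{64}.
Apply a(0) = 5: A - \frac{19}{64} = 5 ⇒ A = \frac{339}{64}.
So a(n) = \frac{339 \left(-7\right)^{n}}{64} + \frac{3 n}{8} - \frac{19}{64}.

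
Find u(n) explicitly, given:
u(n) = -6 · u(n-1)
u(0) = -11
Pure geometric recurrence with ratio -6.
By induction u(n) = u(0) · (-6)^n = - 11 \left(-6\right)^{n}.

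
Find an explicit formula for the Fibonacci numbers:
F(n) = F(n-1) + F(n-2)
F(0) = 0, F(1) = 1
This is the Fibonacci sequence.
Characteristic equation: x² - x - 1 = 0; roots r₁ = \frac{1}{2} + \frac{\sqrt{5}}{2}, r₂ = \frac{1}{2} - \frac{\sqrt{5}}{2}.
General: F(n) = A·r₁^n + B·r₂^n. Solving with F(0)=0, F(1)=1 gives A = \frac{\sqrt{5}}{5}, B = - \frac{\sqrt{5}}{5}.
So F(n) = \frac{2^{- n} \sqrt{5} \left(- \left(1 - \sqrt{5}\right)^{n} + \left(1 + \sqrt{5}\right)^{n}\right)}{5}.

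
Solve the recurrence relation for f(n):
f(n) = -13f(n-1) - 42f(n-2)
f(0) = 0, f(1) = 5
Characteristic equation: x² + 13x + 42 = 0, which factors as (x - (-6))(x - (-7)) = 0.
Roots r₁ = -6, r₂ = -7 (distinct).
General solution: f(n) = A·(-6)^n + B·(-7)^n.
From f(0) = 0: A + B = 0.
From f(1) = 5: -6A - 7B = 5.
Solving: A = 5, B = -5.
So f(n) = 5 \left(-6\right)^{n} - 5 \left(-7\right)^{n}.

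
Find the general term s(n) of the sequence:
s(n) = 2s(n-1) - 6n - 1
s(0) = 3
First-order linear with linear forcing.
Homogeneous solution: s_h(n) = A·(2)^n.
Try particular s_p(n) = pn + q. Substituting:
  pn + q = 2(p(n-1) + q) - 6n - 1.
Matching the n-coefficient: p = 2p - 6 ⇒ p = 6.
Matching constants: q = -2p + 2q - 1 ⇒ q = 13.
General: s(n) = A·(2)^n + 6 n + 13.
Apply s(0) = 3: A + 13 = 3 ⇒ A = -10.
So s(n) = - 10 \cdot 2^{n} + 6 n + 13.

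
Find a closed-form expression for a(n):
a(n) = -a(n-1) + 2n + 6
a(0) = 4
First-order linear with linear forcing.
Homogeneous solution: a_h(n) = A·(-1)^n.
Try particular a_p(n) = pn + q. Substituting:
  pn + q = -(p(n-1) + q) + 2n + 6.
Matching the n-coefficient: p = -p + 2 ⇒ p = 1.
Matching constants: q = p - q + 6 ⇒ q = \frac{7}{2}.
General: a(n) = A·(-1)^n + n + \frac{7}{2}.
Apply a(0) = 4: A + \frac{7}{2} = 4 ⇒ A = \frac{1}{2}.
So a(n) = \frac{\left(-1\right)^{n}}{2} + n + \frac{7}{2}.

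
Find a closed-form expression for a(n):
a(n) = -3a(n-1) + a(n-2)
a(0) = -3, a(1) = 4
Characteristic equation: x² + 3x - 1 = 0.
Discriminant Δ = (-3)² + 4·(1) = 13.
Roots r₁,₂ = (-3 ± √13)/2, so r₁ = - \frac{3}{2} + \frac{\sqrt{13}}{2}, r₂ = - \frac{\sqrt{13}}{2} - \frac{3}{2}.
General solution: a(n) = A·r₁^n + B·r₂^n.
From the initial conditions, A + B = -3 and r₁A + r₂B = 4.
Since r₁ - r₂ = √13: A = (4 - (-3)r₂)/√13 = - \frac{3}{2} - \frac{\sqrt{13}}{26}, and B = -3 - A = - \frac{3}{2} + \frac{\sqrt{13}}{26}.
So a(n) = \left(- \frac{3}{2} - \frac{\sqrt{13}}{26}\right)\left(- \frac{3}{2} + \frac{\sqrt{13}}{2}\right)^n + \left(- \frac{3}{2} + \frac{\sqrt{13}}{26}\right)\left(- \frac{\sqrt{13}}{2} - \frac{3}{2}\right)^n.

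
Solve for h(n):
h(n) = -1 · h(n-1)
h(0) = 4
Pure geometric recurrence with ratio -1.
By induction h(n) = h(0) · (-1)^n = 4 \left(-1\right)^{n}.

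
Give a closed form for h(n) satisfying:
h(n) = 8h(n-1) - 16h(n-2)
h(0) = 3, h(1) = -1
Characteristic equation: x² - 8x + 16 = 0, which is (x - (4))².
Repeated root r = 4.
General solution: h(n) = (A + Bn)·(4)^n.
From h(0) = 3: A = 3.
From h(1) = -1: (A + B)·(4) = -1 ⇒ B = - \frac{13}{4}.
So h(n) = \left(3 - \frac{13 n}{4}\right) \cdot (4)^n.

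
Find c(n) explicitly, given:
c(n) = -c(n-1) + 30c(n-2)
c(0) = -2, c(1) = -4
Characteristic equation: x² + x - 30 = 0, which factors as (x - (5))(x - (-6)) = 0.
Roots r₁ = 5, r₂ = -6 (distinct).
General solution: c(n) = A·(5)^n + B·(-6)^n.
From c(0) = -2: A + B = -2.
From c(1) = -4: 5A - 6B = -4.
Solving: A = - \frac{16}{11}, B = - \frac{6}{11}.
So c(n) = - \frac{6 \left(-6\right)^{n}}{11} - \frac{16 \cdot 5^{n}}{11}.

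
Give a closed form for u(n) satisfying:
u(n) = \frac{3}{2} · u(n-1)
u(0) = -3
Pure geometric recurrence with ratio \frac{3}{2}.
By induction u(n) = u(0) · (\frac{3}{2})^n = - 3 \left(\frac{3}{2}\right)^{n}.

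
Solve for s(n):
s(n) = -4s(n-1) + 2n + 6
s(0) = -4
First-order linear with linear forcing.
Homogeneous solution: s_h(n) = A·(-4)^n.
Try particular s_p(n) = pn + q. Substituting:
  pn + q = -4(p(n-1) + q) + 2n + 6.
Matching the n-coefficient: p = -4p + 2 ⇒ p = \frac{2}{5}.
Matching constants: q = 4p - 4q + 6 ⇒ q = \frac{38}{25}.
General: s(n) = A·(-4)^n + \frac{2 n}{5} + \frac{38}{25}.
Apply s(0) = -4: A + \frac{38}{25} = -4 ⇒ A = - \frac{138}{25}.
So s(n) = - \frac{138 \left(-4\right)^{n}}{25} + \frac{2 n}{5} + \frac{38}{25}.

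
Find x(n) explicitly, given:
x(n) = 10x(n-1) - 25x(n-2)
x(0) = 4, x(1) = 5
Characteristic equation: x² - 10x + 25 = 0, which is (x - (5))².
Repeated root r = 5.
General solution: x(n) = (A + Bn)·(5)^n.
From x(0) = 4: A = 4.
From x(1) = 5: (A + B)·(5) = 5 ⇒ B = -3.
So x(n) = \left(4 - 3 n\right) \cdot (5)^n.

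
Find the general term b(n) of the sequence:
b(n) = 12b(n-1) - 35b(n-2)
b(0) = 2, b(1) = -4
Characteristic equation: x² - 12x + 35 = 0, which factors as (x - (7))(x - (5)) = 0.
Roots r₁ = 7, r₂ = 5 (distinct).
General solution: b(n) = A·(7)^n + B·(5)^n.
From b(0) = 2: A + B = 2.
From b(1) = -4: 7A + 5B = -4.
Solving: A = -7, B = 9.
So b(n) = 9 \cdot 5^{n} - 7 \cdot 7^{n}.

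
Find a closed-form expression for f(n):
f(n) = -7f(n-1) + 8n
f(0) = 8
First-order linear with linear forcing.
Homogeneous solution: f_h(n) = A·(-7)^n.
Try particular f_p(n) = pn + q. Substituting:
  pn + q = -7(p(n-1) + q) + 8n.
Matching the n-coefficient: p = -7p + 8 ⇒ p = 1.
Matching constants: q = 7p - 7q ⇒ q = \frac{7}{8}.
General: f(n) = A·(-7)^n + n + \frac{7}{8}.
Apply f(0) = 8: A + \frac{7}{8} = 8 ⇒ A = \frac{57}{8}.
So f(n) = \frac{57 \left(-7\right)^{n}}{8} + n + \frac{7}{8}.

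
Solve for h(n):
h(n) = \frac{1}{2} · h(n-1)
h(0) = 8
Pure geometric recurrence with ratio \frac{1}{2}.
By induction h(n) = h(0) · (\frac{1}{2})^n = 8 \cdot 2^{- n}.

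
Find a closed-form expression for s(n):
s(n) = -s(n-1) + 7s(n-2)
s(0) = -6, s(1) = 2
Characteristic equation: x² + x - 7 = 0.
Discriminant Δ = (-1)² + 4·(7) = 29.
Roots r₁,₂ = (-1 ± √29)/2, so r₁ = - \frac{1}{2} + \frac{\sqrt{29}}{2}, r₂ = - \frac{\sqrt{29}}{2} - \frac{1}{2}.
General solution: s(n) = A·r₁^n + B·r₂^n.
From the initial conditions, A + B = -6 and r₁A + r₂B = 2.
Since r₁ - r₂ = √29: A = (2 - (-6)r₂)/√29 = -3 - \frac{\sqrt{29}}{29}, and B = -6 - A = -3 + \frac{\sqrt{29}}{29}.
So s(n) = \left(-3 - \frac{\sqrt{29}}{29}\right)\left(- \frac{1}{2} + \frac{\sqrt{29}}{2}\right)^n + \left(-3 + \frac{\sqrt{29}}{29}\right)\left(- \frac{\sqrt{29}}{2} - \frac{1}{2}\right)^n.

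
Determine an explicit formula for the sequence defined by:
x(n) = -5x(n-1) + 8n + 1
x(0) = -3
First-order linear with linear forcing.
Homogeneous solution: x_h(n) = A·(-5)^n.
Try particular x_p(n) = pn + q. Substituting:
  pn + q = -5(p(n-1) + q) + 8n + 1.
Matching the n-coefficient: p = -5p + 8 ⇒ p = \frac{4}{3}.
Matching constants: q = 5p - 5q + 1 ⇒ q = \frac{23}{18}.
General: x(n) = A·(-5)^n + \frac{4 n}{3} + \frac{23}{18}.
Apply x(0) = -3: A + \frac{23}{18} = -3 ⇒ A = - \frac{77}{18}.
So x(n) = - \frac{77 \left(-5\right)^{n}}{18} + \frac{4 n}{3} + \frac{23}{18}.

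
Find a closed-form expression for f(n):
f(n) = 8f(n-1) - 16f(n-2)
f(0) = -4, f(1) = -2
Characteristic equation: x² - 8x + 16 = 0, which is (x - (4))².
Repeated root r = 4.
General solution: f(n) = (A + Bn)·(4)^n.
From f(0) = -4: A = -4.
From f(1) = -2: (A + B)·(4) = -2 ⇒ B = \frac{7}{2}.
So f(n) = \left(\frac{7 n}{2} - 4\right) \cdot (4)^n.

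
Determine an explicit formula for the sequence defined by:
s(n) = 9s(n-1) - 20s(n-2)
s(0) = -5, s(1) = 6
Characteristic equation: x² - 9x + 20 = 0, which factors as (x - (4))(x - (5)) = 0.
Roots r₁ = 4, r₂ = 5 (distinct).
General solution: s(n) = A·(4)^n + B·(5)^n.
From s(0) = -5: A + B = -5.
From s(1) = 6: 4A + 5B = 6.
Solving: A = -31, B = 26.
So s(n) = - 31 \cdot 4^{n} + 26 \cdot 5^{n}.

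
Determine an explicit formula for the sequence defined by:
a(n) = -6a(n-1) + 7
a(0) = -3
First-order linear non-homogeneous.
Homogeneous solution: a_h(n) = A·(-6)^n.
Try constant particular solution a_p = K: K = -6K + 7 ⇒ K = 1.
General: a(n) = A·(-6)^n + 1.
Apply a(0) = -3: A + 1 = -3 ⇒ A = -4.
So a(n) = 1 - 4 \left(-6\right)^{n}.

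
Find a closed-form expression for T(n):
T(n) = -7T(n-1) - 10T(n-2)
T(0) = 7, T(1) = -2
Characteristic equation: x² + 7x + 10 = 0, which factors as (x - (-2))(x - (-5)) = 0.
Roots r₁ = -2, r₂ = -5 (distinct).
General solution: T(n) = A·(-2)^n + B·(-5)^n.
From T(0) = 7: A + B = 7.
From T(1) = -2: -2A - 5B = -2.
Solving: A = 11, B = -4.
So T(n) = 11 \left(-2\right)^{n} - 4 \left(-5\right)^{n}.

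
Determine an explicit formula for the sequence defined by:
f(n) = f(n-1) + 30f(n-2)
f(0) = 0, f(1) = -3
Characteristic equation: x² - x - 30 = 0, which factors as (x - (6))(x - (-5)) = 0.
Roots r₁ = 6, r₂ = -5 (distinct).
General solution: f(n) = A·(6)^n + B·(-5)^n.
From f(0) = 0: A + B = 0.
From f(1) = -3: 6A - 5B = -3.
Solving: A = - \frac{3}{11}, B = \frac{3}{11}.
So f(n) = \frac{3 \left(-5\right)^{n}}{11} - \frac{3 \cdot 6^{n}}{11}.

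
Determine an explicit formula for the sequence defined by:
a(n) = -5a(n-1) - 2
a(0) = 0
First-order linear non-homogeneous.
Homogeneous solution: a_h(n) = A·(-5)^n.
Try constant particular solution a_p = K: K = -5K - 2 ⇒ K = - \frac{1}{3}.
General: a(n) = A·(-5)^n - \frac{1}{3}.
Apply a(0) = 0: A - \frac{1}{3} = 0 ⇒ A = \frac{1}{3}.
So a(n) = \frac{\left(-5\right)^{n}}{3} - \frac{1}{3}.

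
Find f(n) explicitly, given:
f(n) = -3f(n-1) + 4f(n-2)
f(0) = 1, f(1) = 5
Characteristic equation: x² + 3x - 4 = 0, which factors as (x - (1))(x - (-4)) = 0.
Roots r₁ = 1, r₂ = -4 (distinct).
General solution: f(n) = A·(1)^n + B·(-4)^n.
From f(0) = 1: A + B = 1.
From f(1) = 5: A - 4B = 5.
Solving: A = \frac{9}{5}, B = - \frac{4}{5}.
So f(n) = \frac{9}{5} - \frac{4 \left(-4\right)^{n}}{5}.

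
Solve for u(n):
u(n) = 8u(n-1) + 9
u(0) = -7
First-order linear non-homogeneous.
Homogeneous solution: u_h(n) = A·(8)^n.
Try constant particular solution u_p = K: K = 8K + 9 ⇒ K = - \frac{9}{7}.
General: u(n) = A·(8)^n - \frac{9}{7}.
Apply u(0) = -7: A - \frac{9}{7} = -7 ⇒ A = - \frac{40}{7}.
So u(n) = - \frac{40 \cdot 8^{n}}{7} - \frac{9}{7}.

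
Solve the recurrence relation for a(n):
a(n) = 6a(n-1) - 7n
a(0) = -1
First-order linear with linear forcing.
Homogeneous solution: a_h(n) = A·(6)^n.
Try particular a_p(n) = pn + q. Substituting:
  pn + q = 6(p(n-1) + q) - 7n.
Matching the n-coefficient: p = 6p - 7 ⇒ p = \frac{7}{5}.
Matching constants: q = -6p + 6q ⇒ q = \frac{42}{25}.
General: a(n) = A·(6)^n + \frac{7 n}{5} + \frac{42}{25}.
Apply a(0) = -1: A + \frac{42}{25} = -1 ⇒ A = - \frac{67}{25}.
So a(n) = - \frac{67 \cdot 6^{n}}{25} + \frac{7 n}{5} + \frac{42}{25}.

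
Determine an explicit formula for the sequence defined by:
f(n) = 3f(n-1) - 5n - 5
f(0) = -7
First-order linear with linear forcing.
Homogeneous solution: f_h(n) = A·(3)^n.
Try particular f_p(n) = pn + q. Substituting:
  pn + q = 3(p(n-1) + q) - 5n - 5.
Matching the n-coefficient: p = 3p - 5 ⇒ p = \frac{5}{2}.
Matching constants: q = -3p + 3q - 5 ⇒ q = \frac{25}{4}.
General: f(n) = A·(3)^n + \frac{5 n}{2} + \frac{25}{4}.
Apply f(0) = -7: A + \frac{25}{4} = -7 ⇒ A = - \frac{53}{4}.
So f(n) = - \frac{53 \cdot 3^{n}}{4} + \frac{5 n}{2} + \frac{25}{4}.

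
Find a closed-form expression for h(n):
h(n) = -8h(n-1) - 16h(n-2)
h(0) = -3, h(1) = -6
Characteristic equation: x² + 8x + 16 = 0, which is (x - (-4))².
Repeated root r = -4.
General solution: h(n) = (A + Bn)·(-4)^n.
From h(0) = -3: A = -3.
From h(1) = -6: (A + B)·(-4) = -6 ⇒ B = \frac{9}{2}.
So h(n) = \left(\frac{9 n}{2} - 3\right) \cdot (-4)^n.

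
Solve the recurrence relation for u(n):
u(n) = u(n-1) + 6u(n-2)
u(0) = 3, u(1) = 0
Characteristic equation: x² - x - 6 = 0, which factors as (x - (3))(x - (-2)) = 0.
Roots r₁ = 3, r₂ = -2 (distinct).
General solution: u(n) = A·(3)^n + B·(-2)^n.
From u(0) = 3: A + B = 3.
From u(1) = 0: 3A - 2B = 0.
Solving: A = \frac{6}{5}, B = \frac{9}{5}.
So u(n) = \frac{9 \left(-2\right)^{n}}{5} + \frac{6 \cdot 3^{n}}{5}.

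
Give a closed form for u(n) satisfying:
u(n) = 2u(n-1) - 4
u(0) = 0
First-order linear non-homogeneous.
Homogeneous solution: u_h(n) = A·(2)^n.
Try constant particular solution u_p = K: K = 2K - 4 ⇒ K = 4.
General: u(n) = A·(2)^n + 4.
Apply u(0) = 0: A + 4 = 0 ⇒ A = -4.
So u(n) = 4 - 4 \cdot 2^{n}.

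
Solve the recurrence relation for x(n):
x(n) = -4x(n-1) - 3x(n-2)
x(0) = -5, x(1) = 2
Characteristic equation: x² + 4x + 3 = 0, which factors as (x - (-3))(x - (-1)) = 0.
Roots r₁ = -3, r₂ = -1 (distinct).
General solution: x(n) = A·(-3)^n + B·(-1)^n.
From x(0) = -5: A + B = -5.
From x(1) = 2: -3A - B = 2.
Solving: A = \frac{3}{2}, B = - \frac{13}{2}.
So x(n) = - \frac{13 \left(-1\right)^{n}}{2} + \frac{3 \left(-3\right)^{n}}{2}.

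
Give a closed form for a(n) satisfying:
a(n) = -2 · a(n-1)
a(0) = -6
Pure geometric recurrence with ratio -2.
By induction a(n) = a(0) · (-2)^n = - 6 \left(-2\right)^{n}.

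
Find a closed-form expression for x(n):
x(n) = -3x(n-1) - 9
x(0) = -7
First-order linear non-homogeneous.
Homogeneous solution: x_h(n) = A·(-3)^n.
Try constant particular solution x_p = K: K = -3K - 9 ⇒ K = - \frac{9}{4}.
General: x(n) = A·(-3)^n - \frac{9}{4}.
Apply x(0) = -7: A - \frac{9}{4} = -7 ⇒ A = - \frac{19}{4}.
So x(n) = - \frac{19 \left(-3\right)^{n}}{4} - \frac{9}{4}.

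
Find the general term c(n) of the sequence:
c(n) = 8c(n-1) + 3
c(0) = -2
First-order linear non-homogeneous.
Homogeneous solution: c_h(n) = A·(8)^n.
Try constant particular solution c_p = K: K = 8K + 3 ⇒ K = - \frac{3}{7}.
General: c(n) = A·(8)^n - \frac{3}{7}.
Apply c(0) = -2: A - \frac{3}{7} = -2 ⇒ A = - \frac{11}{7}.
So c(n) = - \frac{11 \cdot 8^{n}}{7} - \frac{3}{7}.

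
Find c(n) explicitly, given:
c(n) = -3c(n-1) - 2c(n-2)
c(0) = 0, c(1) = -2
Characteristic equation: x² + 3x + 2 = 0, which factors as (x - (-2))(x - (-1)) = 0.
Roots r₁ = -2, r₂ = -1 (distinct).
General solution: c(n) = A·(-2)^n + B·(-1)^n.
From c(0) = 0: A + B = 0.
From c(1) = -2: -2A - B = -2.
Solving: A = 2, B = -2.
So c(n) = - 2 \left(-1\right)^{n} + 2 \left(-2\right)^{n}.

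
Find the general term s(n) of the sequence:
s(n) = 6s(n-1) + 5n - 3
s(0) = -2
First-order linear with linear forcing.
Homogeneous solution: s_h(n) = A·(6)^n.
Try particular s_p(n) = pn + q. Substituting:
  pn + q = 6(p(n-1) + q) + 5n - 3.
Matching the n-coefficient: p = 6p + 5 ⇒ p = -1.
Matching constants: q = -6p + 6q - 3 ⇒ q = - \frac{3}{5}.
General: s(n) = A·(6)^n - n - \frac{3}{5}.
Apply s(0) = -2: A - \frac{3}{5} = -2 ⇒ A = - \frac{7}{5}.
So s(n) = - \frac{7 \cdot 6^{n}}{5} - n - \frac{3}{5}.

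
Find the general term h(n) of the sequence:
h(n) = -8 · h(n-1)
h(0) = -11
Pure geometric recurrence with ratio -8.
By induction h(n) = h(0) · (-8)^n = - 11 \left(-8\right)^{n}.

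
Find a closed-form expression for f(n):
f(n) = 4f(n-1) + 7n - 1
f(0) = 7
First-order linear with linear forcing.
Homogeneous solution: f_h(n) = A·(4)^n.
Try particular f_p(n) = pn + q. Substituting:
  pn + q = 4(p(n-1) + q) + 7n - 1.
Matching the n-coefficient: p = 4p + 7 ⇒ p = - \frac{7}{3}.
Matching constants: q = -4p + 4q - 1 ⇒ q = - \frac{25}{9}.
General: f(n) = A·(4)^n - \frac{7 n}{3} - \frac{25}{9}.
Apply f(0) = 7: A - \frac{25}{9} = 7 ⇒ A = \frac{88}{9}.
So f(n) = \frac{88 \cdot 4^{n}}{9} - \frac{7 n}{3} - \frac{25}{9}.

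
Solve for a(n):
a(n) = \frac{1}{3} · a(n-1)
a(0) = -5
Pure geometric recurrence with ratio \frac{1}{3}.
By induction a(n) = a(0) · (\frac{1}{3})^n = - 5 \cdot 3^{- n}.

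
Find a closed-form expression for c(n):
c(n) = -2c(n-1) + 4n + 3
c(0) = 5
First-order linear with linear forcing.
Homogeneous solution: c_h(n) = A·(-2)^n.
Try particular c_p(n) = pn + q. Substituting:
  pn + q = -2(p(n-1) + q) + 4n + 3.
Matching the n-coefficient: p = -2p + 4 ⇒ p = \frac{4}{3}.
Matching constants: q = 2p - 2q + 3 ⇒ q = \frac{17}{9}.
General: c(n) = A·(-2)^n + \frac{4 n}{3} + \frac{17}{9}.
Apply c(0) = 5: A + \frac{17}{9} = 5 ⇒ A = \frac{28}{9}.
So c(n) = \frac{28 \left(-2\right)^{n}}{9} + \frac{4 n}{3} + \frac{17}{9}.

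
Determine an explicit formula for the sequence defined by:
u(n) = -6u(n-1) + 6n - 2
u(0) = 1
First-order linear with linear forcing.
Homogeneous solution: u_h(n) = A·(-6)^n.
Try particular u_p(n) = pn + q. Substituting:
  pn + q = -6(p(n-1) + q) + 6n - 2.
Matching the n-coefficient: p = -6p + 6 ⇒ p = \frac{6}{7}.
Matching constants: q = 6p - 6q - 2 ⇒ q = \frac{22}{49}.
General: u(n) = A·(-6)^n + \frac{6 n}{7} + \frac{22}{49}.
Apply u(0) = 1: A + \frac{22}{49} = 1 ⇒ A = \frac{27}{49}.
So u(n) = \frac{27 \left(-6\right)^{n}}{49} + \frac{6 n}{7} + \frac{22}{49}.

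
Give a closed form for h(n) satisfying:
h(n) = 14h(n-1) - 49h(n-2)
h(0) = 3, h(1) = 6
Characteristic equation: x² - 14x + 49 = 0, which is (x - (7))².
Repeated root r = 7.
General solution: h(n) = (A + Bn)·(7)^n.
From h(0) = 3: A = 3.
From h(1) = 6: (A + B)·(7) = 6 ⇒ B = - \frac{15}{7}.
So h(n) = \left(3 - \frac{15 n}{7}\right) \cdot (7)^n.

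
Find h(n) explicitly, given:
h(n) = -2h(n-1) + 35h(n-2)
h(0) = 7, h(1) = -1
Characteristic equation: x² + 2x - 35 = 0, which factors as (x - (5))(x - (-7)) = 0.
Roots r₁ = 5, r₂ = -7 (distinct).
General solution: h(n) = A·(5)^n + B·(-7)^n.
From h(0) = 7: A + B = 7.
From h(1) = -1: 5A - 7B = -1.
Solving: A = 4, B = 3.
So h(n) = 3 \left(-7\right)^{n} + 4 \cdot 5^{n}.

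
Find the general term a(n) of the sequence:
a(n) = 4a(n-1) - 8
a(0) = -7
First-order linear non-homogeneous.
Homogeneous solution: a_h(n) = A·(4)^n.
Try constant particular solution a_p = K: K = 4K - 8 ⇒ K = \frac{8}{3}.
General: a(n) = A·(4)^n + \frac{8}{3}.
Apply a(0) = -7: A + \frac{8}{3} = -7 ⇒ A = - \frac{29}{3}.
So a(n) = \frac{8}{3} - \frac{29 \cdot 4^{n}}{3}.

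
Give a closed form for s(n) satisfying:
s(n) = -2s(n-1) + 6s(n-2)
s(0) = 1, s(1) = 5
Characteristic equation: x² + 2x - 6 = 0.
Discriminant Δ = (-2)² + 4·(6) = 28.
Roots r₁,₂ = (-2 ± √28)/2, so r₁ = -1 + \sqrt{7}, r₂ = - \sqrt{7} - 1.
General solution: s(n) = A·r₁^n + B·r₂^n.
From the initial conditions, A + B = 1 and r₁A + r₂B = 5.
Since r₁ - r₂ = √28: A = (5 - (1)r₂)/√28 = \frac{1}{2} + \frac{3 \sqrt{7}}{7}, and B = 1 - A = \frac{1}{2} - \frac{3 \sqrt{7}}{7}.
So s(n) = \left(\frac{1}{2} + \frac{3 \sqrt{7}}{7}\right)\left(-1 + \sqrt{7}\right)^n + \left(\frac{1}{2} - \frac{3 \sqrt{7}}{7}\right)\left(- \sqrt{7} - 1\right)^n.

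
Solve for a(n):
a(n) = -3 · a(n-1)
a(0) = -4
Pure geometric recurrence with ratio -3.
By induction a(n) = a(0) · (-3)^n = - 4 \left(-3\right)^{n}.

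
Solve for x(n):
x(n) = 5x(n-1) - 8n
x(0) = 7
First-order linear with linear forcing.
Homogeneous solution: x_h(n) = A·(5)^n.
Try particular x_p(n) = pn + q. Substituting:
  pn + q = 5(p(n-1) + q) - 8n.
Matching the n-coefficient: p = 5p - 8 ⇒ p = 2.
Matching constants: q = -5p + 5q ⇒ q = \frac{5}{2}.
General: x(n) = A·(5)^n + 2 n + \frac{5}{2}.
Apply x(0) = 7: A + \frac{5}{2} = 7 ⇒ A = \frac{9}{2}.
So x(n) = \frac{9 \cdot 5^{n}}{2} + 2 n + \frac{5}{2}.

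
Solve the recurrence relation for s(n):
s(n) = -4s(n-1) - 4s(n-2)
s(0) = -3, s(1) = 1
Characteristic equation: x² + 4x + 4 = 0, which is (x - (-2))².
Repeated root r = -2.
General solution: s(n) = (A + Bn)·(-2)^n.
From s(0) = -3: A = -3.
From s(1) = 1: (A + B)·(-2) = 1 ⇒ B = \frac{5}{2}.
So s(n) = \left(\frac{5 n}{2} - 3\right) \cdot (-2)^n.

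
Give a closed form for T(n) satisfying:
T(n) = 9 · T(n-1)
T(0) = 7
Pure geometric recurrence with ratio 9.
By induction T(n) = T(0) · (9)^n = 7 \cdot 9^{n}.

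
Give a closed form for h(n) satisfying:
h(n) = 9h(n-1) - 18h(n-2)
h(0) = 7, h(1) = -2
Characteristic equation: x² - 9x + 18 = 0, which factors as (x - (6))(x - (3)) = 0.
Roots r₁ = 6, r₂ = 3 (distinct).
General solution: h(n) = A·(6)^n + B·(3)^n.
From h(0) = 7: A + B = 7.
From h(1) = -2: 6A + 3B = -2.
Solving: A = - \frac{23}{3}, B = \frac{44}{3}.
So h(n) = \frac{44 \cdot 3^{n}}{3} - \frac{23 \cdot 6^{n}}{3}.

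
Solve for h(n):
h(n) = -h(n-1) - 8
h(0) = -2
First-order linear non-homogeneous.
Homogeneous solution: h_h(n) = A·(-1)^n.
Try constant particular solution h_p = K: K = -K - 8 ⇒ K = -4.
General: h(n) = A·(-1)^n - 4.
Apply h(0) = -2: A - 4 = -2 ⇒ A = 2.
So h(n) = 2 \left(-1\right)^{n} - 4.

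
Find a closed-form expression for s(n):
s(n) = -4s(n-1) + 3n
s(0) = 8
First-order linear with linear forcing.
Homogeneous solution: s_h(n) = A·(-4)^n.
Try particular s_p(n) = pn + q. Substituting:
  pn + q = -4(p(n-1) + q) + 3n.
Matching the n-coefficient: p = -4p + 3 ⇒ p = \frac{3}{5}.
Matching constants: q = 4p - 4q ⇒ q = \frac{12}{25}.
General: s(n) = A·(-4)^n + \frac{3 n}{5} + \frac{12}{25}.
Apply s(0) = 8: A + \frac{12}{25} = 8 ⇒ A = \frac{188}{25}.
So s(n) = \frac{188 \left(-4\right)^{n}}{25} + \frac{3 n}{5} + \frac{12}{25}.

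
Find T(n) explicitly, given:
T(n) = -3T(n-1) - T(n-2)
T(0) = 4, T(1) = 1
Characteristic equation: x² + 3x + 1 = 0.
Discriminant Δ = (-3)² + 4·(-1) = 5.
Roots r₁,₂ = (-3 ± √5)/2, so r₁ = - \frac{3}{2} + \frac{\sqrt{5}}{2}, r₂ = - \frac{3}{2} - \frac{\sqrt{5}}{2}.
General solution: T(n) = A·r₁^n + B·r₂^n.
From the initial conditions, A + B = 4 and r₁A + r₂B = 1.
Since r₁ - r₂ = √5: A = (1 - (4)r₂)/√5 = 2 + \frac{7 \sqrt{5}}{5}, and B = 4 - A = 2 - \frac{7 \sqrt{5}}{5}.
So T(n) = \left(2 + \frac{7 \sqrt{5}}{5}\right)\left(- \frac{3}{2} + \frac{\sqrt{5}}{2}\right)^n + \left(2 - \frac{7 \sqrt{5}}{5}\right)\left(- \frac{3}{2} - \frac{\sqrt{5}}{2}\right)^n.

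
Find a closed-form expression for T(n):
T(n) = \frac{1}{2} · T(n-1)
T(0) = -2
Pure geometric recurrence with ratio \frac{1}{2}.
By induction T(n) = T(0) · (\frac{1}{2})^n = - 2 \cdot 2^{- n}.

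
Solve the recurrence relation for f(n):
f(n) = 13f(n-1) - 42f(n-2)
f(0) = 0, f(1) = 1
Characteristic equation: x² - 13x + 42 = 0, which factors as (x - (7))(x - (6)) = 0.
Roots r₁ = 7, r₂ = 6 (distinct).
General solution: f(n) = A·(7)^n + B·(6)^n.
From f(0) = 0: A + B = 0.
From f(1) = 1: 7A + 6B = 1.
Solving: A = 1, B = -1.
So f(n) = - 6^{n} + 7^{n}.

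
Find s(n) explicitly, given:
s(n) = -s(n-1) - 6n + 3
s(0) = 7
First-order linear with linear forcing.
Homogeneous solution: s_h(n) = A·(-1)^n.
Try particular s_p(n) = pn + q. Substituting:
  pn + q = -(p(n-1) + q) - 6n + 3.
Matching the n-coefficient: p = -p - 6 ⇒ p = -3.
Matching constants: q = p - q + 3 ⇒ q = 0.
General: s(n) = A·(-1)^n - 3 n + 0.
Apply s(0) = 7: A + 0 = 7 ⇒ A = 7.
So s(n) = 7 \left(-1\right)^{n} - 3 n.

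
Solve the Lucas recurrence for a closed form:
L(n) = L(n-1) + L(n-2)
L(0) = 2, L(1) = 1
This is the Lucas sequence.
Characteristic equation: x² - x - 1 = 0; roots r₁ = \frac{1}{2} + \frac{\sqrt{5}}{2}, r₂ = \frac{1}{2} - \frac{\sqrt{5}}{2}.
General: L(n) = A·r₁^n + B·r₂^n. Solving with L(0)=2, L(1)=1 gives A = 1, B = 1.
So L(n) = 2^{- n} \left(\left(1 - \sqrt{5}\right)^{n} + \left(1 + \sqrt{5}\right)^{n}\right).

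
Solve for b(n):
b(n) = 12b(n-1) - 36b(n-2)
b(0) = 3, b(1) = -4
Characteristic equation: x² - 12x + 36 = 0, which is (x - (6))².
Repeated root r = 6.
General solution: b(n) = (A + Bn)·(6)^n.
From b(0) = 3: A = 3.
From b(1) = -4: (A + B)·(6) = -4 ⇒ B = - \frac{11}{3}.
So b(n) = \left(3 - \frac{11 n}{3}\right) \cdot (6)^n.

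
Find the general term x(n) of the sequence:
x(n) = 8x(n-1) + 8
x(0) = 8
First-order linear non-homogeneous.
Homogeneous solution: x_h(n) = A·(8)^n.
Try constant particular solution x_p = K: K = 8K + 8 ⇒ K = - \frac{8}{7}.
General: x(n) = A·(8)^n - \frac{8}{7}.
Apply x(0) = 8: A - \frac{8}{7} = 8 ⇒ A = \frac{64}{7}.
So x(n) = \frac{64 \cdot 8^{n}}{7} - \frac{8}{7}.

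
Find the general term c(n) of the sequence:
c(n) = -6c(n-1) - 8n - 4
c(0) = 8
First-order linear with linear forcing.
Homogeneous solution: c_h(n) = A·(-6)^n.
Try particular c_p(n) = pn + q. Substituting:
  pn + q = -6(p(n-1) + q) - 8n - 4.
Matching the n-coefficient: p = -6p - 8 ⇒ p = - \frac{8}{7}.
Matching constants: q = 6p - 6q - 4 ⇒ q = - \frac{76}{49}.
General: c(n) = A·(-6)^n - \frac{8 n}{7} - \frac{76}{49}.
Apply c(0) = 8: A - \frac{76}{49} = 8 ⇒ A = \frac{468}{49}.
So c(n) = \frac{468 \left(-6\right)^{n}}{49} - \frac{8 n}{7} - \frac{76}{49}.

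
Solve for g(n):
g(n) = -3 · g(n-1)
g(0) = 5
Pure geometric recurrence with ratio -3.
By induction g(n) = g(0) · (-3)^n = 5 \left(-3\right)^{n}.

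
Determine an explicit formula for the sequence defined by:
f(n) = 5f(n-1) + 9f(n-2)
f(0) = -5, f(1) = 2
Characteristic equation: x² - 5x - 9 = 0.
Discriminant Δ = (5)² + 4·(9) = 61.
Roots r₁,₂ = (5 ± √61)/2, so r₁ = \frac{5}{2} + \frac{\sqrt{61}}{2}, r₂ = \frac{5}{2} - \frac{\sqrt{61}}{2}.
General solution: f(n) = A·r₁^n + B·r₂^n.
From the initial conditions, A + B = -5 and r₁A + r₂B = 2.
Since r₁ - r₂ = √61: A = (2 - (-5)r₂)/√61 = - \frac{5}{2} + \frac{29 \sqrt{61}}{122}, and B = -5 - A = - \frac{5}{2} - \frac{29 \sqrt{61}}{122}.
So f(n) = \left(- \frac{5}{2} + \frac{29 \sqrt{61}}{122}\right)\left(\frac{5}{2} + \frac{\sqrt{61}}{2}\right)^n + \left(- \frac{5}{2} - \frac{29 \sqrt{61}}{122}\right)\left(\frac{5}{2} - \frac{\sqrt{61}}{2}\right)^n.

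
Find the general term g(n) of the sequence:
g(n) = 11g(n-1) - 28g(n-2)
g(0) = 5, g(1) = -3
Characteristic equation: x² - 11x + 28 = 0, which factors as (x - (7))(x - (4)) = 0.
Roots r₁ = 7, r₂ = 4 (distinct).
General solution: g(n) = A·(7)^n + B·(4)^n.
From g(0) = 5: A + B = 5.
From g(1) = -3: 7A + 4B = -3.
Solving: A = - \frac{23}{3}, B = \frac{38}{3}.
So g(n) = \frac{38 \cdot 4^{n}}{3} - \frac{23 \cdot 7^{n}}{3}.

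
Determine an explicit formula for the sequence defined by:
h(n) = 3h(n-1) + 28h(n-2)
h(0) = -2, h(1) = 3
Characteristic equation: x² - 3x - 28 = 0, which factors as (x - (-4))(x - (7)) = 0.
Roots r₁ = -4, r₂ = 7 (distinct).
General solution: h(n) = A·(-4)^n + B·(7)^n.
From h(0) = -2: A + B = -2.
From h(1) = 3: -4A + 7B = 3.
Solving: A = - \frac{17}{11}, B = - \frac{5}{11}.
So h(n) = - \frac{17 \left(-4\right)^{n}}{11} - \frac{5 \cdot 7^{n}}{11}.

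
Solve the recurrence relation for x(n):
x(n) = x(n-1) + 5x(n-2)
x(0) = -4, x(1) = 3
Characteristic equation: x² - x - 5 = 0.
Discriminant Δ = (1)² + 4·(5) = 21.
Roots r₁,₂ = (1 ± √21)/2, so r₁ = \frac{1}{2} + \frac{\sqrt{21}}{2}, r₂ = \frac{1}{2} - \frac{\sqrt{21}}{2}.
General solution: x(n) = A·r₁^n + B·r₂^n.
From the initial conditions, A + B = -4 and r₁A + r₂B = 3.
Since r₁ - r₂ = √21: A = (3 - (-4)r₂)/√21 = -2 + \frac{5 \sqrt{21}}{21}, and B = -4 - A = -2 - \frac{5 \sqrt{21}}{21}.
So x(n) = \left(-2 + \frac{5 \sqrt{21}}{21}\right)\left(\frac{1}{2} + \frac{\sqrt{21}}{2}\right)^n + \left(-2 - \frac{5 \sqrt{21}}{21}\right)\left(\frac{1}{2} - \frac{\sqrt{21}}{2}\right)^n.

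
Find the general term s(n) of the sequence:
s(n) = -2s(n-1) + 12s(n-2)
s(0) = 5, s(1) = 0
Characteristic equation: x² + 2x - 12 = 0.
Discriminant Δ = (-2)² + 4·(12) = 52.
Roots r₁,₂ = (-2 ± √52)/2, so r₁ = -1 + \sqrt{13}, r₂ = - \sqrt{13} - 1.
General solution: s(n) = A·r₁^n + B·r₂^n.
From the initial conditions, A + B = 5 and r₁A + r₂B = 0.
Since r₁ - r₂ = √52: A = (0 - (5)r₂)/√52 = \frac{5 \sqrt{13}}{26} + \frac{5}{2}, and B = 5 - A = \frac{5}{2} - \frac{5 \sqrt{13}}{26}.
So s(n) = \left(\frac{5 \sqrt{13}}{26} + \frac{5}{2}\right)\left(-1 + \sqrt{13}\right)^n + \left(\frac{5}{2} - \frac{5 \sqrt{13}}{26}\right)\left(- \sqrt{13} - 1\right)^n.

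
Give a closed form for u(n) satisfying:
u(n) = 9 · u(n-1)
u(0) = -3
Pure geometric recurrence with ratio 9.
By induction u(n) = u(0) · (9)^n = - 3 \cdot 9^{n}.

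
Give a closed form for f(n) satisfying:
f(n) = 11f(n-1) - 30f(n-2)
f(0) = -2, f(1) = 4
Characteristic equation: x² - 11x + 30 = 0, which factors as (x - (6))(x - (5)) = 0.
Roots r₁ = 6, r₂ = 5 (distinct).
General solution: f(n) = A·(6)^n + B·(5)^n.
From f(0) = -2: A + B = -2.
From f(1) = 4: 6A + 5B = 4.
Solving: A = 14, B = -16.
So f(n) = - 16 \cdot 5^{n} + 14 \cdot 6^{n}.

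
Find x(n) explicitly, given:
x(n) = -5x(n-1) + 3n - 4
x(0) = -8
First-order linear with linear forcing.
Homogeneous solution: x_h(n) = A·(-5)^n.
Try particular x_p(n) = pn + q. Substituting:
  pn + q = -5(p(n-1) + q) + 3n - 4.
Matching the n-coefficient: p = -5p + 3 ⇒ p = \frac{1}{2}.
Matching constants: q = 5p - 5q - 4 ⇒ q = - \frac{1}{4}.
General: x(n) = A·(-5)^n + \frac{n}{2} - \frac{1}{4}.
Apply x(0) = -8: A - \frac{1}{4} = -8 ⇒ A = - \frac{31}{4}.
So x(n) = - \frac{31 \left(-5\right)^{n}}{4} + \frac{n}{2} - \frac{1}{4}.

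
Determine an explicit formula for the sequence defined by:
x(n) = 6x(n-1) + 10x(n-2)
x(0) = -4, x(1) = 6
Characteristic equation: x² - 6x - 10 = 0.
Discriminant Δ = (6)² + 4·(10) = 76.
Roots r₁,₂ = (6 ± √76)/2, so r₁ = 3 + \sqrt{19}, r₂ = 3 - \sqrt{19}.
General solution: x(n) = A·r₁^n + B·r₂^n.
From the initial conditions, A + B = -4 and r₁A + r₂B = 6.
Since r₁ - r₂ = √76: A = (6 - (-4)r₂)/√76 = -2 + \frac{9 \sqrt{19}}{19}, and B = -4 - A = - \frac{9 \sqrt{19}}{19} - 2.
So x(n) = \left(-2 + \frac{9 \sqrt{19}}{19}\right)\left(3 + \sqrt{19}\right)^n + \left(- \frac{9 \sqrt{19}}{19} - 2\right)\left(3 - \sqrt{19}\right)^n.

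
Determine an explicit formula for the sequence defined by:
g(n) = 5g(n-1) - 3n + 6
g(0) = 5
First-order linear with linear forcing.
Homogeneous solution: g_h(n) = A·(5)^n.
Try particular g_p(n) = pn + q. Substituting:
  pn + q = 5(p(n-1) + q) - 3n + 6.
Matching the n-coefficient: p = 5p - 3 ⇒ p = \frac{3}{4}.
Matching constants: q = -5p + 5q + 6 ⇒ q = - \frac{9}{16}.
General: g(n) = A·(5)^n + \frac{3 n}{4} - \frac{9}{16}.
Apply g(0) = 5: A - \frac{9}{16} = 5 ⇒ A = \frac{89}{16}.
So g(n) = \frac{89 \cdot 5^{n}}{16} + \frac{3 n}{4} - \frac{9}{16}.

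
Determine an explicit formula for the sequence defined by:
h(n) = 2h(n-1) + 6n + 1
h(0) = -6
First-order linear with linear forcing.
Homogeneous solution: h_h(n) = A·(2)^n.
Try particular h_p(n) = pn + q. Substituting:
  pn + q = 2(p(n-1) + q) + 6n + 1.
Matching the n-coefficient: p = 2p + 6 ⇒ p = -6.
Matching constants: q = -2p + 2q + 1 ⇒ q = -13.
General: h(n) = A·(2)^n - 6 n - 13.
Apply h(0) = -6: A - 13 = -6 ⇒ A = 7.
So h(n) = 7 \cdot 2^{n} - 6 n - 13.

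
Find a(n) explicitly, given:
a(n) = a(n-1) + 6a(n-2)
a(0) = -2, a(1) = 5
Characteristic equation: x² - x - 6 = 0, which factors as (x - (3))(x - (-2)) = 0.
Roots r₁ = 3, r₂ = -2 (distinct).
General solution: a(n) = A·(3)^n + B·(-2)^n.
From a(0) = -2: A + B = -2.
From a(1) = 5: 3A - 2B = 5.
Solving: A = \frac{1}{5}, B = - \frac{11}{5}.
So a(n) = - \frac{11 \left(-2\right)^{n}}{5} + \frac{3^{n}}{5}.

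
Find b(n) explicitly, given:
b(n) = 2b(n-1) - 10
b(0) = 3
First-order linear non-homogeneous.
Homogeneous solution: b_h(n) = A·(2)^n.
Try constant particular solution b_p = K: K = 2K - 10 ⇒ K = 10.
General: b(n) = A·(2)^n + 10.
Apply b(0) = 3: A + 10 = 3 ⇒ A = -7.
So b(n) = 10 - 7 \cdot 2^{n}.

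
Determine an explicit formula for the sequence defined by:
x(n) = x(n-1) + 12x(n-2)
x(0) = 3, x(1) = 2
Characteristic equation: x² - x - 12 = 0, which factors as (x - (4))(x - (-3)) = 0.
Roots r₁ = 4, r₂ = -3 (distinct).
General solution: x(n) = A·(4)^n + B·(-3)^n.
From x(0) = 3: A + B = 3.
From x(1) = 2: 4A - 3B = 2.
Solving: A = \frac{11}{7}, B = \frac{10}{7}.
So x(n) = \frac{10 \left(-3\right)^{n}}{7} + \frac{11 \cdot 4^{n}}{7}.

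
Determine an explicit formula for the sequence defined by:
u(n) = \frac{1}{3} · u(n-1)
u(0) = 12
Pure geometric recurrence with ratio \frac{1}{3}.
By induction u(n) = u(0) · (\frac{1}{3})^n = 12 \cdot 3^{- n}.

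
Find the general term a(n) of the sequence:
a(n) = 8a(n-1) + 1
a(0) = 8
First-order linear non-homogeneous.
Homogeneous solution: a_h(n) = A·(8)^n.
Try constant particular solution a_p = K: K = 8K + 1 ⇒ K = - \frac{1}{7}.
General: a(n) = A·(8)^n - \frac{1}{7}.
Apply a(0) = 8: A - \frac{1}{7} = 8 ⇒ A = \frac{57}{7}.
So a(n) = \frac{57 \cdot 8^{n}}{7} - \frac{1}{7}.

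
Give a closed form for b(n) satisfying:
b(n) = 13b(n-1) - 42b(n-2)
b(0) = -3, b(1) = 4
Characteristic equation: x² - 13x + 42 = 0, which factors as (x - (6))(x - (7)) = 0.
Roots r₁ = 6, r₂ = 7 (distinct).
General solution: b(n) = A·(6)^n + B·(7)^n.
From b(0) = -3: A + B = -3.
From b(1) = 4: 6A + 7B = 4.
Solving: A = -25, B = 22.
So b(n) = - 25 \cdot 6^{n} + 22 \cdot 7^{n}.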